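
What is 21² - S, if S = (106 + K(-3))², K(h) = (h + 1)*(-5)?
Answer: -13015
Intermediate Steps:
K(h) = -5 - 5*h (K(h) = (1 + h)*(-5) = -5 - 5*h)
S = 13456 (S = (106 + (-5 - 5*(-3)))² = (106 + (-5 + 15))² = (106 + 10)² = 116² = 13456)
21² - S = 21² - 1*13456 = 441 - 13456 = -13015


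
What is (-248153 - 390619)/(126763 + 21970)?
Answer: -638772/148733 ≈ -4.2948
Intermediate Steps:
(-248153 - 390619)/(126763 + 21970) = -638772/148733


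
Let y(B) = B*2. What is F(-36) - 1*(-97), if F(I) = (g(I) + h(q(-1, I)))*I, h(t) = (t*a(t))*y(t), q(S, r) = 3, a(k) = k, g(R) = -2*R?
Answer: -4439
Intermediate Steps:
y(B) = 2*B
h(t) = 2*t³ (h(t) = (t*t)*(2*t) = t²*(2*t) = 2*t³)
F(I) = I*(54 - 2*I) (F(I) = (-2*I + 2*3³)*I = (-2*I + 2*27)*I = (-2*I + 54)*I = (54 - 2*I)*I = I*(54 - 2*I))
F(-36) - 1*(-97) = 2*(-36)*(27 - 1*(-36)) - 1*(-97) = 2*(-36)*(27 + 36) + 97 = 2*(-36)*63 + 97 = -4536 + 97 = -4439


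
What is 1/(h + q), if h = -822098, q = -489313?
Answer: -1/1311411 ≈ -7.6254e-7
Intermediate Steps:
1/(h + q) = 1/(-822098 - 489313) = 1/(-1311411) = -1/1311411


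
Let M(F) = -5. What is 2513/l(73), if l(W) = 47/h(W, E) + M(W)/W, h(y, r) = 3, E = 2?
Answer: 78621/488 ≈ 161.11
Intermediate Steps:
l(W) = 47/3 - 5/W
2513/l(73) = 2513/(47/3 - 5/73) = 2513/(3416/219) = 2513*(219/3416) = 78621/488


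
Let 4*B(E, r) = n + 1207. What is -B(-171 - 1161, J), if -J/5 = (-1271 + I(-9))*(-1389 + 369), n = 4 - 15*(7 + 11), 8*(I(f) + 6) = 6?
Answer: -941/4 ≈ -235.25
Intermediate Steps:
I(f) = -21/4 (I(f) = -6 + (1/8)*6 = -6 + 3/4 = -21/4)
n = -266 (n = 4 - 15*18 = 4 - 270 = -266)
J = -6508875 (J = -5*(-1271 - 21/4)*(-1389 + 369) = -(-25525)*(-1020)/4 = -5*1301775 = -6508875)
B(E, r) = 941/4 (B(E, r) = (-266 + 1207)/4 = (1/4)*941 = 941/4)
-B(-171 - 1161, J) = -1*941/4 = -941/4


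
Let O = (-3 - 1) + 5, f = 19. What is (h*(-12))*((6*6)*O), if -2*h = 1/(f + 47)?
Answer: 36/11 ≈ 3.2727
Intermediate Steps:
O = 1 (O = -4 + 5 = 1)
h = -1/132 (h = -1/(2*(19 + 47)) = -½/66 = -½*1/66 = -1/132 ≈ -0.0075758)
(h*(-12))*((6*6)*O) = (-1/132*(-12))*((6*6)*1) = (36*1)/11 = (1/11)*36 = 36/11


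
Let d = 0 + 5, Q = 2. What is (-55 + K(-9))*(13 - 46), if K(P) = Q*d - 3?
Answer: 1584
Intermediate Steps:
d = 5
K(P) = 7 (K(P) = 2*5 - 3 = 10 - 3 = 7)
(-55 + K(-9))*(13 - 46) = (-55 + 7)*(13 - 46) = -48*(-33) = 1584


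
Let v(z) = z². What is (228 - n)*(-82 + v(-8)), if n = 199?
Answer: -522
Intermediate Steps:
(228 - n)*(-82 + v(-8)) = (228 - 1*199)*(-82 + (-8)²) = (228 - 199)*(-82 + 64) = 29*(-18) = -522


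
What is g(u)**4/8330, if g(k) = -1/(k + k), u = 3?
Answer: 1/10795680 ≈ 9.2630e-8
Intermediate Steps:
g(k) = -1/(2*k)
g(u)**4/8330 = (-1/2/3)**4/8330 = (-1/2*1/3)**4*(1/8330) = (-1/6)**4*(1/8330) = (1/1296)*(1/8330) = 1/10795680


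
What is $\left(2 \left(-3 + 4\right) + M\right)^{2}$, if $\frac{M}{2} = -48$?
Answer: $8836$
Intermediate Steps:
$M = -96$ ($M = 2 \left(-48\right) = -96$)
$\left(2 \left(-3 + 4\right) + M\right)^{2} = \left(2 \left(-3 + 4\right) - 96\right)^{2} = \left(2 \cdot 1 - 96\right)^{2} = \left(2 - 96\right)^{2} = \left(-94\right)^{2} = 8836$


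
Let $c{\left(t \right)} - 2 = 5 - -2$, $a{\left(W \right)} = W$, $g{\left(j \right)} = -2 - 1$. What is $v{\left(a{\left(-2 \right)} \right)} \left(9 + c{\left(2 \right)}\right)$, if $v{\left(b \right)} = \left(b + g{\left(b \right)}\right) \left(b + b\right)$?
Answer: $360$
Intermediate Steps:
$g{\left(j \right)} = -3$
$v{\left(b \right)} = 2 b \left(-3 + b\right)$ ($v{\left(b \right)} = \left(b - 3\right) \left(b + b\right) = \left(-3 + b\right) 2 b = 2 b \left(-3 + b\right)$)
$c{\left(t \right)} = 9$ ($c{\left(t \right)} = 2 + \left(5 - -2\right) = 2 + \left(5 + 2\right) = 2 + 7 = 9$)
$v{\left(a{\left(-2 \right)} \right)} \left(9 + c{\left(2 \right)}\right) = 2 \left(-2\right) \left(-3 - 2\right) \left(9 + 9\right) = 2 \left(-2\right) \left(-5\right) 18 = 20 \cdot 18 = 360$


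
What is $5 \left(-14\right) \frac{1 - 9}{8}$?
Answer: $70$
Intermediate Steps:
$5 \left(-14\right) \frac{1 - 9}{8} = - 70 \left(1 - 9\right) \frac{1}{8} = - 70 \left(\left(-8\right) \frac{1}{8}\right) = \left(-70\right) \left(-1\right) = 70$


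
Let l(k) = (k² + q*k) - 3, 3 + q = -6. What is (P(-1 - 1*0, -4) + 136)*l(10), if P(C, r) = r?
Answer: 924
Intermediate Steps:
q = -9 (q = -3 - 6 = -9)
l(k) = -3 + k² - 9*k (l(k) = (k² - 9*k) - 3 = -3 + k² - 9*k)
(P(-1 - 1*0, -4) + 136)*l(10) = (-4 + 136)*(-3 + 10² - 9*10) = 132*(-3 + 100 - 90) = 132*7 = 924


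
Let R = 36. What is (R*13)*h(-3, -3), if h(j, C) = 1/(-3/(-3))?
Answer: 468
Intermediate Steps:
h(j, C) = 1 (h(j, C) = 1/(-3*(-⅓)) = 1/1 = 1)
(R*13)*h(-3, -3) = (36*13)*1 = 468*1 = 468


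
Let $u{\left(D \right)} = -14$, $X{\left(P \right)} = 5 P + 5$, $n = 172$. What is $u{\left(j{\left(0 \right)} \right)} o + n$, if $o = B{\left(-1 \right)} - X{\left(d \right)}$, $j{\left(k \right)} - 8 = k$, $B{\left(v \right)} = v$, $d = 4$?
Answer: $536$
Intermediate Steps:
$j{\left(k \right)} = 8 + k$
$X{\left(P \right)} = 5 + 5 P$
$o = -26$ ($o = -1 - \left(5 + 5 \cdot 4\right) = -1 - \left(5 + 20\right) = -1 - 25 = -26$)
$u{\left(j{\left(0 \right)} \right)} o + n = \left(-14\right) \left(-26\right) + 172 = 364 + 172 = 536$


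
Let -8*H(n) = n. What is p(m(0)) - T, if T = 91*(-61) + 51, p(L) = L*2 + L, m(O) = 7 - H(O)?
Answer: 5521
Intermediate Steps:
H(n) = -n/8
m(O) = 7 + O/8 (m(O) = 7 - (-1)*O/8 = 7 + O/8)
p(L) = 3*L (p(L) = 2*L + L = 3*L)
T = -5500 (T = -5551 + 51 = -5500)
p(m(0)) - T = 3*(7 + (1/8)*0) - 1*(-5500) = 3*(7 + 0) + 5500 = 3*7 + 5500 = 21 + 5500 = 5521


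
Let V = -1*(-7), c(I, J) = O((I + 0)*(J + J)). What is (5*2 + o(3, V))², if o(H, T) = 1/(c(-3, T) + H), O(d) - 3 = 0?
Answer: 3721/36 ≈ 103.36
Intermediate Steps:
O(d) = 3 (O(d) = 3 + 0 = 3)
c(I, J) = 3
V = 7
o(H, T) = 1/(3 + H)
(5*2 + o(3, V))² = (5*2 + 1/(3 + 3))² = (10 + 1/6)² = (10 + ⅙)² = (61/6)² = 3721/36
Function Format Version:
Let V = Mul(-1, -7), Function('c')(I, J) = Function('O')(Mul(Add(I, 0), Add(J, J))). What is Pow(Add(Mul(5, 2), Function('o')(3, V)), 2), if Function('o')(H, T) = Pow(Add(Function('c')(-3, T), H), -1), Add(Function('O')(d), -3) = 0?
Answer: Rational(3721, 36) ≈ 103.36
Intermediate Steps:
Function('O')(d) = 3 (Function('O')(d) = Add(3, 0) = 3)
Function('c')(I, J) = 3
V = 7
Function('o')(H, T) = Pow(Add(3, H), -1)
Pow(Add(Mul(5, 2), Function('o')(3, V)), 2) = Pow(Add(Mul(5, 2), Pow(Add(3, 3), -1)), 2) = Pow(Add(10, Pow(6, -1)), 2) = Pow(Add(10, Rational(1, 6)), 2) = Pow(Rational(61, 6), 2) = Rational(3721, 36)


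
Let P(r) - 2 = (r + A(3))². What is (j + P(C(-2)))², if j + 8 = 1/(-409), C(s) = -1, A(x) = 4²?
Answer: 8022784900/167281 ≈ 47960.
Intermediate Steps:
A(x) = 16
j = -3273/409 (j = -8 + 1/(-409) = -8 - 1/409 = -3273/409 ≈ -8.0024)
P(r) = 2 + (16 + r)² (P(r) = 2 + (r + 16)² = 2 + (16 + r)²)
(j + P(C(-2)))² = (-3273/409 + (2 + (16 - 1)²))² = (-3273/409 + (2 + 15²))² = (-3273/409 + (2 + 225))² = (-3273/409 + 227)² = (89570/409)² = 8022784900/167281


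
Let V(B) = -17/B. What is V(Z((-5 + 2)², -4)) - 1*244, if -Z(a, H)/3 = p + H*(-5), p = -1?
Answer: -13891/57 ≈ -243.70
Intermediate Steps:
Z(a, H) = 3 + 15*H (Z(a, H) = -3*(-1 + H*(-5)) = -3*(-1 - 5*H) = 3 + 15*H)
V(Z((-5 + 2)², -4)) - 1*244 = -17/(3 + 15*(-4)) - 1*244 = -17/(3 - 60) - 244 = -17/(-57) - 244 = -17*(-1/57) - 244 = 17/57 - 244 = -13891/57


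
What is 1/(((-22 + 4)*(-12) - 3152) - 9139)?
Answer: -1/12075 ≈ -8.2816e-5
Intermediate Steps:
1/(((-22 + 4)*(-12) - 3152) - 9139) = 1/((-18*(-12) - 3152) - 9139) = 1/((216 - 3152) - 9139) = 1/(-2936 - 9139) = 1/(-12075) = -1/12075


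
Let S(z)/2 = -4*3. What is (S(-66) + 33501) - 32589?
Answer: 888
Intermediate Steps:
S(z) = -24 (S(z) = 2*(-4*3) = 2*(-12) = -24)
(S(-66) + 33501) - 32589 = (-24 + 33501) - 32589 = 33477 - 32589 = 888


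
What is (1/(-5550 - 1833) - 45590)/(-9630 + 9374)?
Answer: 336590971/1890048 ≈ 178.09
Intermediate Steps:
(1/(-5550 - 1833) - 45590)/(-9630 + 9374) = (1/(-7383) - 45590)/(-256) = (-1/7383 - 45590)*(-1/256) = -336590971/7383*(-1/256) = 336590971/1890048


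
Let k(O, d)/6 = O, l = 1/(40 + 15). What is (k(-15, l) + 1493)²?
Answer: 1968409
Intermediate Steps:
l = 1/55 ≈ 0.018182
k(O, d) = 6*O
(k(-15, l) + 1493)² = (6*(-15) + 1493)² = (-90 + 1493)² = 1403² = 1968409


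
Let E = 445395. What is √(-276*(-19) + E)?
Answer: 3*√50071 ≈ 671.30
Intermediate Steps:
√(-276*(-19) + E) = √(-276*(-19) + 445395) = √(5244 + 445395) = √450639 = 3*√50071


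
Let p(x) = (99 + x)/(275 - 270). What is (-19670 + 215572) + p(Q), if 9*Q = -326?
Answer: 1763231/9 ≈ 1.9591e+5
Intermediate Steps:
Q = -326/9 (Q = (⅑)*(-326) = -326/9 ≈ -36.222)
p(x) = 99/5 + x/5 (p(x) = (99 + x)/5 = (99 + x)*(⅕) = 99/5 + x/5)
(-19670 + 215572) + p(Q) = (-19670 + 215572) + (99/5 + (⅕)*(-326/9)) = 195902 + (99/5 - 326/45) = 195902 + 113/9 = 1763231/9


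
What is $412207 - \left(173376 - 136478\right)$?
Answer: $375309$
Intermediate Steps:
$412207 - \left(173376 - 136478\right) = 412207 - 36898 = 375309$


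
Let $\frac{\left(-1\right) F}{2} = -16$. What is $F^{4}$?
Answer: $1048576$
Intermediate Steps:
$F = 32$ ($F = \left(-2\right) \left(-16\right) = 32$)
$F^{4} = 32^{4} = 1048576$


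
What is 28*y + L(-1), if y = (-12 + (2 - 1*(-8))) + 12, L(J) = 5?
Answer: 285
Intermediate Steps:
y = 10 (y = (-12 + (2 + 8)) + 12 = (-12 + 10) + 12 = -2 + 12 = 10)
28*y + L(-1) = 28*10 + 5 = 280 + 5 = 285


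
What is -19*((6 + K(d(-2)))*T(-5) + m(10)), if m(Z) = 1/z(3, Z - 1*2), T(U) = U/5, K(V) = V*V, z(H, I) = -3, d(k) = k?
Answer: 589/3 ≈ 196.33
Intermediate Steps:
K(V) = V**2
T(U) = U/5 (T(U) = U*(1/5) = U/5)
m(Z) = -1/3 (m(Z) = 1/(-3) = -1/3)
-19*((6 + K(d(-2)))*T(-5) + m(10)) = -19*((6 + (-2)**2)*((1/5)*(-5)) - 1/3) = -19*((6 + 4)*(-1) - 1/3) = -19*(10*(-1) - 1/3) = -19*(-10 - 1/3) = -19*(-31/3) = 589/3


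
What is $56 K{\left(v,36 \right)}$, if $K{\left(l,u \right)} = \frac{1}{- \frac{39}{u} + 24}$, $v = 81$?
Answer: $\frac{672}{275} \approx 2.4436$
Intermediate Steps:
$K{\left(l,u \right)} = \frac{1}{24 - \frac{39}{u}}$
$56 K{\left(v,36 \right)} = 56 \cdot \frac{1}{3} \cdot 36 \frac{1}{-13 + 8 \cdot 36} = 56 \cdot \frac{1}{3} \cdot 36 \frac{1}{-13 + 288} = 56 \cdot \frac{1}{3} \cdot 36 \cdot \frac{1}{275} = 56 \cdot \frac{12}{275} = \frac{672}{275}$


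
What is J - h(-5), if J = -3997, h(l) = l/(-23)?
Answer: -91936/23 ≈ -3997.2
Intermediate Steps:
h(l) = -l/23 (h(l) = l*(-1/23) = -l/23)
J - h(-5) = -3997 - (-1)*(-5)/23 = -3997 - 1*5/23 = -3997 - 5/23 = -91936/23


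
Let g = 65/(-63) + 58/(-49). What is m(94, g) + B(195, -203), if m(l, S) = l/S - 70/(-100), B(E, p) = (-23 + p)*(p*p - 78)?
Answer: -90818478321/9770 ≈ -9.2956e+6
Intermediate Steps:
B(E, p) = (-78 + p²)*(-23 + p) (B(E, p) = (-23 + p)*(p² - 78) = (-23 + p)*(-78 + p²) = (-78 + p²)*(-23 + p))
g = -977/441 (g = 65*(-1/63) + 58*(-1/49) = -65/63 - 58/49 = -977/441 ≈ -2.2154)
m(l, S) = 7/10 + l/S (m(l, S) = l/S - 70*(-1/100) = l/S + 7/10 = 7/10 + l/S)
m(94, g) + B(195, -203) = (7/10 + 94/(-977/441)) + (1794 + (-203)³ - 78*(-203) - 23*(-203)²) = (7/10 + 94*(-441/977)) + (1794 - 8365427 + 15834 - 23*41209) = (7/10 - 41454/977) + (1794 - 8365427 + 15834 - 947807) = -407701/9770 - 9295606 = -90818478321/9770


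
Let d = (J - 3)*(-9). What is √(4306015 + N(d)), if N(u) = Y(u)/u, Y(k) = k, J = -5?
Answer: 4*√269126 ≈ 2075.1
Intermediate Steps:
d = 72 (d = (-5 - 3)*(-9) = -8*(-9) = 72)
N(u) = 1 (N(u) = u/u = 1)
√(4306015 + N(d)) = √(4306015 + 1) = √4306016 = 4*√269126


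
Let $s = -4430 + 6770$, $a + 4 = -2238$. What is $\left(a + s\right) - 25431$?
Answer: $-25333$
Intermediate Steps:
$a = -2242$ ($a = -4 - 2238 = -2242$)
$s = 2340$
$\left(a + s\right) - 25431 = \left(-2242 + 2340\right) - 25431 = 98 - 25431 = -25333$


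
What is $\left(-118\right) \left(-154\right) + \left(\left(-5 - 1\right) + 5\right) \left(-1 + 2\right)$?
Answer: $18171$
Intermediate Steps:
$\left(-118\right) \left(-154\right) + \left(\left(-5 - 1\right) + 5\right) \left(-1 + 2\right) = 18172 + \left(-6 + 5\right) 1 = 18172 - 1 = 18171$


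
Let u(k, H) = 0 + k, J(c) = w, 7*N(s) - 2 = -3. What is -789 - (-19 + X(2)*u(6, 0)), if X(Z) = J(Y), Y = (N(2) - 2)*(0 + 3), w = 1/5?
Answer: -3856/5 ≈ -771.20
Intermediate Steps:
N(s) = -1/7 (N(s) = 2/7 + (1/7)*(-3) = 2/7 - 3/7 = -1/7)
w = 1/5 ≈ 0.20000
Y = -45/7 (Y = (-1/7 - 2)*(0 + 3) = -15/7*3 = -45/7 ≈ -6.4286)
J(c) = 1/5
u(k, H) = k
X(Z) = 1/5
-789 - (-19 + X(2)*u(6, 0)) = -789 - (-19 + (1/5)*6) = -789 - (-19 + 6/5) = -789 - 1*(-89/5) = -789 + 89/5 = -3856/5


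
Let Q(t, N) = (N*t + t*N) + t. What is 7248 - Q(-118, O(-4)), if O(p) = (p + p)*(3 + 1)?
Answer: -186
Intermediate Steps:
O(p) = 8*p (O(p) = (2*p)*4 = 8*p)
Q(t, N) = t + 2*N*t (Q(t, N) = (N*t + N*t) + t = 2*N*t + t = t + 2*N*t)
7248 - Q(-118, O(-4)) = 7248 - (-118)*(1 + 2*(8*(-4))) = 7248 - (-118)*(1 + 2*(-32)) = 7248 - (-118)*(1 - 64) = 7248 - (-118)*(-63) = 7248 - 1*7434 = 7248 - 7434 = -186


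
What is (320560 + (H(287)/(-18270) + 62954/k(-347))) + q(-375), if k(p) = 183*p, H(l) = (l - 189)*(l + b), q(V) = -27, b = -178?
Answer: 8854018688944/27622935 ≈ 3.2053e+5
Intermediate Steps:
H(l) = (-189 + l)*(-178 + l) (H(l) = (l - 189)*(l - 178) = (-189 + l)*(-178 + l))
(320560 + (H(287)/(-18270) + 62954/k(-347))) + q(-375) = (320560 + ((33642 + 287**2 - 367*287)/(-18270) + 62954/((183*(-347))))) - 27 = (320560 + ((33642 + 82369 - 105329)*(-1/18270) + 62954/(-63501))) - 27 = (320560 + (10682*(-1/18270) + 62954*(-1/63501))) - 27 = (320560 + (-763/1305 - 62954/63501)) - 27 = (320560 - 43535411/27622935) - 27 = 8854764508189/27622935 - 27 = 8854018688944/27622935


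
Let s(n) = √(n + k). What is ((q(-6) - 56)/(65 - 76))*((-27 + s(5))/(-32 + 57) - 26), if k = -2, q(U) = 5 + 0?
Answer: -34527/275 + 51*√3/275 ≈ -125.23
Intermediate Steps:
q(U) = 5
s(n) = √(-2 + n) (s(n) = √(n - 2) = √(-2 + n))
((q(-6) - 56)/(65 - 76))*((-27 + s(5))/(-32 + 57) - 26) = ((5 - 56)/(65 - 76))*((-27 + √(-2 + 5))/(-32 + 57) - 26) = (-51/(-11))*((-27 + √3)/25 - 26) = (-51*(-1/11))*((-27 + √3)*(1/25) - 26) = 51*((-27/25 + √3/25) - 26)/11 = 51*(-677/25 + √3/25)/11 = -34527/275 + 51*√3/275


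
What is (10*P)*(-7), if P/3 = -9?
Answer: 1890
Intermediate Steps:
P = -27 (P = 3*(-9) = -27)
(10*P)*(-7) = (10*(-27))*(-7) = -270*(-7) = 1890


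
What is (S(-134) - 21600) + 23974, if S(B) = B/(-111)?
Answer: 263648/111 ≈ 2375.2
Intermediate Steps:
S(B) = -B/111 (S(B) = B*(-1/111) = -B/111)
(S(-134) - 21600) + 23974 = (-1/111*(-134) - 21600) + 23974 = (134/111 - 21600) + 23974 = -2397466/111 + 23974 = 263648/111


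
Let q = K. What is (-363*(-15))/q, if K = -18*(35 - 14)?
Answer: -605/42 ≈ -14.405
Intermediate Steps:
K = -378 (K = -18*21 = -378)
q = -378
(-363*(-15))/q = -363*(-15)/(-378) = 5445*(-1/378) = -605/42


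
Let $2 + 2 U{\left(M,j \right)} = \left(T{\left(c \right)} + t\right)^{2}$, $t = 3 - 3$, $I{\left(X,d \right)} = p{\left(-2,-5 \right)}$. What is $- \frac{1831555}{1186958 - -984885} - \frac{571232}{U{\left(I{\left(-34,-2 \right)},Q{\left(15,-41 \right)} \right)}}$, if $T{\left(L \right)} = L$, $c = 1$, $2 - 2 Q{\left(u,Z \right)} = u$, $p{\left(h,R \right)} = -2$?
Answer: $\frac{2481250609597}{2171843} \approx 1.1425 \cdot 10^{6}$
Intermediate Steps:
$Q{\left(u,Z \right)} = 1 - \frac{u}{2}$
$I{\left(X,d \right)} = -2$
$t = 0$ ($t = 3 - 3 = 0$)
$U{\left(M,j \right)} = - \frac{1}{2}$ ($U{\left(M,j \right)} = -1 + \frac{\left(1 + 0\right)^{2}}{2} = -1 + \frac{1^{2}}{2} = -1 + \frac{1}{2} \cdot 1 = -1 + \frac{1}{2} = - \frac{1}{2}$)
$- \frac{1831555}{1186958 - -984885} - \frac{571232}{U{\left(I{\left(-34,-2 \right)},Q{\left(15,-41 \right)} \right)}} = - \frac{1831555}{1186958 - -984885} - \frac{571232}{- \frac{1}{2}} = - \frac{1831555}{1186958 + 984885} - -1142464 = - \frac{1831555}{2171843} + 1142464 = \frac{2481250609597}{2171843}$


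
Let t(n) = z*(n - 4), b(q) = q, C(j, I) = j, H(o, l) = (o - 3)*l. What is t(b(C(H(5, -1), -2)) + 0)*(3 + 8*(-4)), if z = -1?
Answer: -174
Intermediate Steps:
H(o, l) = l*(-3 + o) (H(o, l) = (-3 + o)*l = l*(-3 + o))
t(n) = 4 - n (t(n) = -(n - 4) = -(-4 + n) = 4 - n)
t(b(C(H(5, -1), -2)) + 0)*(3 + 8*(-4)) = (4 - (-(-3 + 5) + 0))*(3 + 8*(-4)) = (4 - (-1*2 + 0))*(3 - 32) = (4 - (-2 + 0))*(-29) = (4 - 1*(-2))*(-29) = (4 + 2)*(-29) = 6*(-29) = -174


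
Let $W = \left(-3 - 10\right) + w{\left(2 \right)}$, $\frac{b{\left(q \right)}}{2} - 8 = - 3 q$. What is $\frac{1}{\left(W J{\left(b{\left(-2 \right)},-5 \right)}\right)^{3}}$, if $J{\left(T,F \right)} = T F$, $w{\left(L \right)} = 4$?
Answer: $\frac{1}{2000376000} \approx 4.9991 \cdot 10^{-10}$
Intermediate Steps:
$b{\left(q \right)} = 16 - 6 q$ ($b{\left(q \right)} = 16 + 2 \left(- 3 q\right) = 16 - 6 q$)
$J{\left(T,F \right)} = F T$
$W = -9$ ($W = \left(-3 - 10\right) + 4 = -13 + 4 = -9$)
$\frac{1}{\left(W J{\left(b{\left(-2 \right)},-5 \right)}\right)^{3}} = \frac{1}{\left(- 9 \left(- 5 \left(16 - -12\right)\right)\right)^{3}} = \frac{1}{\left(- 9 \left(- 5 \left(16 + 12\right)\right)\right)^{3}} = \frac{1}{\left(- 9 \left(\left(-5\right) 28\right)\right)^{3}} = \frac{1}{\left(\left(-9\right) \left(-140\right)\right)^{3}} = \frac{1}{1260^{3}} = \frac{1}{2000376000}$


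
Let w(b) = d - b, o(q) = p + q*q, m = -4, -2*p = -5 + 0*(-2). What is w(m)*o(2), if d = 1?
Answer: 65/2 ≈ 32.500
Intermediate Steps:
p = 5/2 (p = -(-5 + 0*(-2))/2 = -(-5 + 0)/2 = -½*(-5) = 5/2 ≈ 2.5000)
o(q) = 5/2 + q² (o(q) = 5/2 + q*q = 5/2 + q²)
w(b) = 1 - b
w(m)*o(2) = (1 - 1*(-4))*(5/2 + 2²) = (1 + 4)*(5/2 + 4) = 5*(13/2) = 65/2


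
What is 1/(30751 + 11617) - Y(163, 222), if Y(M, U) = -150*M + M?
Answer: 1028991617/42368 ≈ 24287.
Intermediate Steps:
Y(M, U) = -149*M
1/(30751 + 11617) - Y(163, 222) = 1/(30751 + 11617) - (-149)*163 = 1/42368 - 1*(-24287) = 1/42368 + 24287 = 1028991617/42368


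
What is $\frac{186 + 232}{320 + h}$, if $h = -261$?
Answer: $\frac{418}{59} \approx 7.0847$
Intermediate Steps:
$\frac{186 + 232}{320 + h} = \frac{186 + 232}{320 - 261} = \frac{418}{59}$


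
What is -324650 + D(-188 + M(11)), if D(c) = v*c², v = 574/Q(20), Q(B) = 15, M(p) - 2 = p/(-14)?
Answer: 42438145/42 ≈ 1.0104e+6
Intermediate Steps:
M(p) = 2 - p/14 (M(p) = 2 + p/(-14) = 2 + p*(-1/14) = 2 - p/14)
v = 574/15 ≈ 38.267
D(c) = 574*c²/15
-324650 + D(-188 + M(11)) = -324650 + 574*(-188 + (2 - 1/14*11))²/15 = -324650 + 574*(-188 + (2 - 11/14))²/15 = -324650 + 574*(-188 + 17/14)²/15 = -324650 + 574*(-2615/14)²/15 = -324650 + (574/15)*(6838225/196) = -324650 + 56073445/42 = 42438145/42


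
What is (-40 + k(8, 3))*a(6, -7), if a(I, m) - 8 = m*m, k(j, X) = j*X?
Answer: -912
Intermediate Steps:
k(j, X) = X*j
a(I, m) = 8 + m**2 (a(I, m) = 8 + m*m = 8 + m**2)
(-40 + k(8, 3))*a(6, -7) = (-40 + 3*8)*(8 + (-7)**2) = (-40 + 24)*(8 + 49) = -16*57 = -912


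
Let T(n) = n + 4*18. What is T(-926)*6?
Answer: -5124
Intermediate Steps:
T(n) = 72 + n (T(n) = n + 72 = 72 + n)
T(-926)*6 = (72 - 926)*6 = -854*6 = -5124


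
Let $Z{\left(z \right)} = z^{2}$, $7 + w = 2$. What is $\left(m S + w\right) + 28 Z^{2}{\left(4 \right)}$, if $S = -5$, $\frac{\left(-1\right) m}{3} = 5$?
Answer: $7238$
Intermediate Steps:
$m = -15$ ($m = \left(-3\right) 5 = -15$)
$w = -5$ ($w = -7 + 2 = -5$)
$\left(m S + w\right) + 28 Z^{2}{\left(4 \right)} = \left(\left(-15\right) \left(-5\right) - 5\right) + 28 \left(4^{2}\right)^{2} = \left(75 - 5\right) + 28 \cdot 16^{2} = 70 + 28 \cdot 256 = 70 + 7168 = 7238$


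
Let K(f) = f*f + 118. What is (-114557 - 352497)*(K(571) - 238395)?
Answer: -40990527256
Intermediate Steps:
K(f) = 118 + f² (K(f) = f² + 118 = 118 + f²)
(-114557 - 352497)*(K(571) - 238395) = (-114557 - 352497)*((118 + 571²) - 238395) = -467054*((118 + 326041) - 238395) = -467054*(326159 - 238395) = -467054*87764 = -40990527256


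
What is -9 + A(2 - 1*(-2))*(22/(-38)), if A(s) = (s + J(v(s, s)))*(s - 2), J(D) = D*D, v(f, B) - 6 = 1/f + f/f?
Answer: -11323/152 ≈ -74.493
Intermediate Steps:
v(f, B) = 7 + 1/f (v(f, B) = 6 + (1/f + f/f) = 6 + (1/f + 1) = 6 + (1 + 1/f) = 7 + 1/f)
J(D) = D²
A(s) = (-2 + s)*(s + (7 + 1/s)²) (A(s) = (s + (7 + 1/s)²)*(s - 2) = (s + (7 + 1/s)²)*(-2 + s) = (-2 + s)*(s + (7 + 1/s)²))
-9 + A(2 - 1*(-2))*(22/(-38)) = -9 + (-84 + (2 - 1*(-2))² - 27/(2 - 1*(-2)) - 2/(2 - 1*(-2))² + 47*(2 - 1*(-2)))*(22/(-38)) = -9 + (-84 + (2 + 2)² - 27/(2 + 2) - 2/(2 + 2)² + 47*(2 + 2))*(22*(-1/38)) = -9 + (-84 + 4² - 27/4 - 2/4² + 47*4)*(-11/19) = -9 + (-84 + 16 - 27*¼ - 2*1/16 + 188)*(-11/19) = -9 + (-84 + 16 - 27/4 - ⅛ + 188)*(-11/19) = -9 + (905/8)*(-11/19) = -9 - 9955/152 = -11323/152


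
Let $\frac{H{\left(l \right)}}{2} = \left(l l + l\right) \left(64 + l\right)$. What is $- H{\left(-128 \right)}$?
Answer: $2080768$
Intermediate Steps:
$H{\left(l \right)} = 2 \left(64 + l\right) \left(l + l^{2}\right)$ ($H{\left(l \right)} = 2 \left(l l + l\right) \left(64 + l\right) = 2 \left(l^{2} + l\right) \left(64 + l\right) = 2 \left(l + l^{2}\right) \left(64 + l\right) = 2 \left(64 + l\right) \left(l + l^{2}\right)$)
$- H{\left(-128 \right)} = - 2 \left(-128\right) \left(64 + \left(-128\right)^{2} + 65 \left(-128\right)\right) = - 2 \left(-128\right) \left(64 + 16384 - 8320\right) = - 2 \left(-128\right) 8128 = \left(-1\right) \left(-2080768\right) = 2080768$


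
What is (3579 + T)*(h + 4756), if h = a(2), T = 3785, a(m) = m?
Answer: 35037912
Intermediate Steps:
h = 2
(3579 + T)*(h + 4756) = (3579 + 3785)*(2 + 4756) = 7364*4758 = 35037912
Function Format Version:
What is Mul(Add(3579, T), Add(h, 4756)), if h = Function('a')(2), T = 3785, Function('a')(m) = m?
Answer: 35037912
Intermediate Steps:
h = 2
Mul(Add(3579, T), Add(h, 4756)) = Mul(Add(3579, 3785), Add(2, 4756)) = Mul(7364, 4758) = 35037912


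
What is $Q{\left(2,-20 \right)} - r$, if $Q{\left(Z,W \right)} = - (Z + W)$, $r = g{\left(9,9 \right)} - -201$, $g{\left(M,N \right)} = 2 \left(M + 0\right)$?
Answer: $-201$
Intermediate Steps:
$g{\left(M,N \right)} = 2 M$
$r = 219$ ($r = 2 \cdot 9 - -201 = 18 + 201 = 219$)
$Q{\left(Z,W \right)} = - W - Z$ ($Q{\left(Z,W \right)} = - (W + Z) = - W - Z$)
$Q{\left(2,-20 \right)} - r = \left(\left(-1\right) \left(-20\right) - 2\right) - 219 = \left(20 - 2\right) - 219 = 18 - 219 = -201$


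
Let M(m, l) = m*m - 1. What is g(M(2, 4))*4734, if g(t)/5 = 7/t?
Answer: 55230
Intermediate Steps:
M(m, l) = -1 + m**2 (M(m, l) = m**2 - 1 = -1 + m**2)
g(t) = 35/t (g(t) = 5*(7/t) = 35/t)
g(M(2, 4))*4734 = (35/(-1 + 2**2))*4734 = (35/(-1 + 4))*4734 = (35/3)*4734 = 55230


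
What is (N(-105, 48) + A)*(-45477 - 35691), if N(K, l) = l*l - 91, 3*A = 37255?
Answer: -1187596064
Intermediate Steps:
A = 37255/3 (A = (⅓)*37255 = 37255/3 ≈ 12418.)
N(K, l) = -91 + l² (N(K, l) = l² - 91 = -91 + l²)
(N(-105, 48) + A)*(-45477 - 35691) = ((-91 + 48²) + 37255/3)*(-45477 - 35691) = ((-91 + 2304) + 37255/3)*(-81168) = (2213 + 37255/3)*(-81168) = (43894/3)*(-81168) = -1187596064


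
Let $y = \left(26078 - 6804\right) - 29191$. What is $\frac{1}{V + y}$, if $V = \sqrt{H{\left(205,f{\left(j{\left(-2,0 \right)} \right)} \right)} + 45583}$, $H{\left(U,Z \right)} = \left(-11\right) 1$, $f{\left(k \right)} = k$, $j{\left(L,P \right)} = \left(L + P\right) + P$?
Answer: $- \frac{9917}{98301317} - \frac{2 \sqrt{11393}}{98301317} \approx -0.00010306$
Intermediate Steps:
$j{\left(L,P \right)} = L + 2 P$
$H{\left(U,Z \right)} = -11$
$V = 2 \sqrt{11393}$ ($V = \sqrt{-11 + 45583} = \sqrt{45572} = 2 \sqrt{11393} \approx 213.48$)
$y = -9917$ ($y = 19274 - 29191 = -9917$)
$\frac{1}{V + y} = \frac{1}{2 \sqrt{11393} - 9917} = \frac{1}{-9917 + 2 \sqrt{11393}}$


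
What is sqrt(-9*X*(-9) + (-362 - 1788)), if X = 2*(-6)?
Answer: I*sqrt(3122) ≈ 55.875*I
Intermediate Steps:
X = -12
sqrt(-9*X*(-9) + (-362 - 1788)) = sqrt(-9*(-12)*(-9) + (-362 - 1788)) = sqrt(108*(-9) - 2150) = sqrt(-972 - 2150) = sqrt(-3122) = I*sqrt(3122)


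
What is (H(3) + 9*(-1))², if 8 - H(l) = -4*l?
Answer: 121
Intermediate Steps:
H(l) = 8 + 4*l (H(l) = 8 - (-4)*l = 8 + 4*l)
(H(3) + 9*(-1))² = ((8 + 4*3) + 9*(-1))² = ((8 + 12) - 9)² = (20 - 9)² = 11² = 121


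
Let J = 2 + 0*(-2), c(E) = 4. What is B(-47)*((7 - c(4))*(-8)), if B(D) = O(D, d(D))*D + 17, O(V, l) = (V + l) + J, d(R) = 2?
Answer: -48912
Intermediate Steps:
J = 2 (J = 2 + 0 = 2)
O(V, l) = 2 + V + l (O(V, l) = (V + l) + 2 = 2 + V + l)
B(D) = 17 + D*(4 + D) (B(D) = (2 + D + 2)*D + 17 = (4 + D)*D + 17 = D*(4 + D) + 17 = 17 + D*(4 + D))
B(-47)*((7 - c(4))*(-8)) = (17 - 47*(4 - 47))*((7 - 1*4)*(-8)) = (17 - 47*(-43))*((7 - 4)*(-8)) = (17 + 2021)*(3*(-8)) = 2038*(-24) = -48912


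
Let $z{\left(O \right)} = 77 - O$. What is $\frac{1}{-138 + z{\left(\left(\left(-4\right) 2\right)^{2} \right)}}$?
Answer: $- \frac{1}{125} \approx -0.008$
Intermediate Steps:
$\frac{1}{-138 + z{\left(\left(\left(-4\right) 2\right)^{2} \right)}} = \frac{1}{-138 + \left(77 - \left(\left(-4\right) 2\right)^{2}\right)} = \frac{1}{-138 + \left(77 - \left(-8\right)^{2}\right)} = \frac{1}{-138 + \left(77 - 64\right)} = \frac{1}{-138 + 13} = \frac{1}{-125} = - \frac{1}{125}$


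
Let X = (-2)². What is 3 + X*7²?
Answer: 199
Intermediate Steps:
X = 4
3 + X*7² = 3 + 4*7² = 3 + 4*49 = 3 + 196 = 199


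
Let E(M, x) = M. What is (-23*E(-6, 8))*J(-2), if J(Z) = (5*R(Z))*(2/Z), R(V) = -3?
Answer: 2070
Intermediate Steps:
J(Z) = -30/Z (J(Z) = (5*(-3))*(2/Z) = -30/Z)
(-23*E(-6, 8))*J(-2) = (-23*(-6))*(-30/(-2)) = 138*(-30*(-1/2)) = 138*15 = 2070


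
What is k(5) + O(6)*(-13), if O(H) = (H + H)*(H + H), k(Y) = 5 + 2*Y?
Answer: -1857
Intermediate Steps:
O(H) = 4*H² (O(H) = (2*H)*(2*H) = 4*H²)
k(5) + O(6)*(-13) = (5 + 2*5) + (4*6²)*(-13) = (5 + 10) + (4*36)*(-13) = 15 + 144*(-13) = 15 - 1872 = -1857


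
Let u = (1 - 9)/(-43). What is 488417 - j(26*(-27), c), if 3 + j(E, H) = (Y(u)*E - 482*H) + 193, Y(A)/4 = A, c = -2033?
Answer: -21119733/43 ≈ -4.9116e+5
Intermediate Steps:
u = 8/43 (u = -8*(-1/43) = 8/43 ≈ 0.18605)
Y(A) = 4*A
j(E, H) = 190 - 482*H + 32*E/43 (j(E, H) = -3 + (((4*(8/43))*E - 482*H) + 193) = -3 + ((32*E/43 - 482*H) + 193) = -3 + ((-482*H + 32*E/43) + 193) = -3 + (193 - 482*H + 32*E/43) = 190 - 482*H + 32*E/43)
488417 - j(26*(-27), c) = 488417 - (190 - 482*(-2033) + 32*(26*(-27))/43) = 488417 - (190 + 979906 + (32/43)*(-702)) = 488417 - (190 + 979906 - 22464/43) = 488417 - 1*42121664/43 = 488417 - 42121664/43 = -21119733/43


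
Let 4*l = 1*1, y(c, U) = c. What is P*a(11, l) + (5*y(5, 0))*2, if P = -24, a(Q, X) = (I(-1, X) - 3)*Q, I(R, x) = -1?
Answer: 1106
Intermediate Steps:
l = ¼ (l = (1*1)/4 = (¼)*1 = ¼ ≈ 0.25000)
a(Q, X) = -4*Q (a(Q, X) = (-1 - 3)*Q = -4*Q)
P*a(11, l) + (5*y(5, 0))*2 = -(-96)*11 + (5*5)*2 = -24*(-44) + 25*2 = 1056 + 50 = 1106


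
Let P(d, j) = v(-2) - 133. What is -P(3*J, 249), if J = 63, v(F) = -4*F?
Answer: 125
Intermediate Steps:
P(d, j) = -125 (P(d, j) = -4*(-2) - 133 = 8 - 133 = -125)
-P(3*J, 249) = -1*(-125) = 125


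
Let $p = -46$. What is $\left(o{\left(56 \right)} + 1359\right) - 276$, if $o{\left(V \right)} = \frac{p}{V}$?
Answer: $\frac{30301}{28} \approx 1082.2$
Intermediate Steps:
$o{\left(V \right)} = - \frac{46}{V}$
$\left(o{\left(56 \right)} + 1359\right) - 276 = \left(- \frac{46}{56} + 1359\right) - 276 = \left(\left(-46\right) \frac{1}{56} + 1359\right) - 276 = \left(- \frac{23}{28} + 1359\right) - 276 = \frac{38029}{28} - 276 = \frac{30301}{28}$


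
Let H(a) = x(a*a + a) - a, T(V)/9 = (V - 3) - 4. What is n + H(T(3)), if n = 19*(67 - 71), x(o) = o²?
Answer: 1587560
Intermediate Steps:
T(V) = -63 + 9*V (T(V) = 9*((V - 3) - 4) = 9*((-3 + V) - 4) = 9*(-7 + V) = -63 + 9*V)
H(a) = (a + a²)² - a (H(a) = (a*a + a)² - a = (a² + a)² - a = (a + a²)² - a)
n = -76 (n = 19*(-4) = -76)
n + H(T(3)) = -76 + (-63 + 9*3)*(-1 + (-63 + 9*3)*(1 + (-63 + 9*3))²) = -76 + (-63 + 27)*(-1 + (-63 + 27)*(1 + (-63 + 27))²) = -76 - 36*(-1 - 36*(1 - 36)²) = -76 - 36*(-1 - 36*(-35)²) = -76 - 36*(-1 - 36*1225) = -76 - 36*(-1 - 44100) = -76 - 36*(-44101) = -76 + 1587636 = 1587560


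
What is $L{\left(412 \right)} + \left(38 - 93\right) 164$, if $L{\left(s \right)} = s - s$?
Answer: $-9020$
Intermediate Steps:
$L{\left(s \right)} = 0$
$L{\left(412 \right)} + \left(38 - 93\right) 164 = 0 + \left(38 - 93\right) 164 = 0 - 9020 = -9020$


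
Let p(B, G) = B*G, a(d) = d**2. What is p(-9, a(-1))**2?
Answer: 81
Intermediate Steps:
p(-9, a(-1))**2 = (-9*(-1)**2)**2 = (-9*1)**2 = (-9)**2 = 81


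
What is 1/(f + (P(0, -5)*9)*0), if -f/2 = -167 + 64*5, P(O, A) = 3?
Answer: -1/306 ≈ -0.0032680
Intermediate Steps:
f = -306 (f = -2*(-167 + 64*5) = -2*(-167 + 320) = -2*153 = -306)
1/(f + (P(0, -5)*9)*0) = 1/(-306 + (3*9)*0) = 1/(-306 + 27*0) = 1/(-306 + 0) = 1/(-306) = -1/306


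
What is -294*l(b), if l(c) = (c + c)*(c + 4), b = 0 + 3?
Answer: -12348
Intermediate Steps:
b = 3
l(c) = 2*c*(4 + c) (l(c) = (2*c)*(4 + c) = 2*c*(4 + c))
-294*l(b) = -588*3*(4 + 3) = -588*3*7 = -294*42 = -12348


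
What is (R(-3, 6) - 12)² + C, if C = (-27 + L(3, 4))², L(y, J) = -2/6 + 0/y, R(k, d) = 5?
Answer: 7165/9 ≈ 796.11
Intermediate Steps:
L(y, J) = -⅓ (L(y, J) = -2*⅙ + 0 = -⅓ + 0 = -⅓)
C = 6724/9 (C = (-27 - ⅓)² = (-82/3)² = 6724/9 ≈ 747.11)
(R(-3, 6) - 12)² + C = (5 - 12)² + 6724/9 = (-7)² + 6724/9 = 49 + 6724/9 = 7165/9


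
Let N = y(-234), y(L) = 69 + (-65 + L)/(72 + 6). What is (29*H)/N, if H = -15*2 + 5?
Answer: -4350/391 ≈ -11.125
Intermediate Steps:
H = -25 (H = -30 + 5 = -25)
y(L) = 409/6 + L/78 (y(L) = 69 + (-65 + L)/78 = 69 + (-65 + L)*(1/78) = 69 + (-⅚ + L/78) = 409/6 + L/78)
N = 391/6 (N = 409/6 + (1/78)*(-234) = 409/6 - 3 = 391/6 ≈ 65.167)
(29*H)/N = (29*(-25))/(391/6) = -725*6/391 = -4350/391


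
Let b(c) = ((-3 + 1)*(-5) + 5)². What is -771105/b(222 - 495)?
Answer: -51407/15 ≈ -3427.1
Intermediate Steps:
b(c) = 225 (b(c) = (-2*(-5) + 5)² = (10 + 5)² = 15² = 225)
-771105/b(222 - 495) = -771105/225 = -771105*1/225 = -51407/15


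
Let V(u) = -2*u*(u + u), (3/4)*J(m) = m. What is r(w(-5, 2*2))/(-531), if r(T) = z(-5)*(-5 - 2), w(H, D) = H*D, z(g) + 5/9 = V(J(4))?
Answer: -2401/1593 ≈ -1.5072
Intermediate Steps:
J(m) = 4*m/3
V(u) = -4*u² (V(u) = -2*u*2*u = -4*u²)
z(g) = -343/3 (z(g) = -5/9 - 4*((4/3)*4)² = -5/9 - 4*(16/3)² = -5/9 - 4*256/9 = -5/9 - 1024/9 = -343/3)
w(H, D) = D*H
r(T) = 2401/3 (r(T) = -343*(-5 - 2)/3 = -343/3*(-7) = 2401/3)
r(w(-5, 2*2))/(-531) = (2401/3)/(-531) = (2401/3)*(-1/531) = -2401/1593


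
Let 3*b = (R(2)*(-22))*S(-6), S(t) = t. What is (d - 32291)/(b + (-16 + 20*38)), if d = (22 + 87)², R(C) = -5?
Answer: -10205/262 ≈ -38.950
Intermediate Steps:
d = 11881 (d = 109² = 11881)
b = -220 (b = (-5*(-22)*(-6))/3 = (110*(-6))/3 = (⅓)*(-660) = -220)
(d - 32291)/(b + (-16 + 20*38)) = (11881 - 32291)/(-220 + (-16 + 20*38)) = -20410/(-220 + (-16 + 760)) = -20410/(-220 + 744) = -20410/524 = -20410*1/524 = -10205/262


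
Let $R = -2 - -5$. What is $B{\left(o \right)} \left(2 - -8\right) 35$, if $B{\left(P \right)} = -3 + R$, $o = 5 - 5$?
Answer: $0$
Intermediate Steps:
$R = 3$ ($R = -2 + 5 = 3$)
$o = 0$ ($o = 5 - 5 = 0$)
$B{\left(P \right)} = 0$ ($B{\left(P \right)} = -3 + 3 = 0$)
$B{\left(o \right)} \left(2 - -8\right) 35 = 0 \left(2 - -8\right) 35 = 0 \left(2 + 8\right) 35 = 0 \cdot 10 \cdot 35 = 0 \cdot 35 = 0$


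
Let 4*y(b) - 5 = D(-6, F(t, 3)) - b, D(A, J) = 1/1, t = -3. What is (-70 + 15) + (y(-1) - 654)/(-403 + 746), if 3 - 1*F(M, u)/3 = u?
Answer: -78069/1372 ≈ -56.902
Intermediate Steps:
F(M, u) = 9 - 3*u
D(A, J) = 1
y(b) = 3/2 - b/4 (y(b) = 5/4 + (1 - b)/4 = 5/4 + (¼ - b/4) = 3/2 - b/4)
(-70 + 15) + (y(-1) - 654)/(-403 + 746) = (-70 + 15) + ((3/2 - ¼*(-1)) - 654)/(-403 + 746) = -55 + ((3/2 + ¼) - 654)/343 = -55 + (7/4 - 654)*(1/343) = -55 - 2609/4*1/343 = -55 - 2609/1372 = -78069/1372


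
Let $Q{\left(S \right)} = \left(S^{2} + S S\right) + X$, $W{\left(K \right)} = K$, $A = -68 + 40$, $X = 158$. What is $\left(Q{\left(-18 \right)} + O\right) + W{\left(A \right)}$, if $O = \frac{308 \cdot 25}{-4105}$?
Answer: $\frac{637198}{821} \approx 776.12$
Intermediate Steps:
$A = -28$
$O = - \frac{1540}{821}$ ($O = 7700 \left(- \frac{1}{4105}\right) = - \frac{1540}{821} \approx -1.8758$)
$Q{\left(S \right)} = 158 + 2 S^{2}$ ($Q{\left(S \right)} = \left(S^{2} + S S\right) + 158 = \left(S^{2} + S^{2}\right) + 158 = 2 S^{2} + 158 = 158 + 2 S^{2}$)
$\left(Q{\left(-18 \right)} + O\right) + W{\left(A \right)} = \left(\left(158 + 2 \left(-18\right)^{2}\right) - \frac{1540}{821}\right) - 28 = \left(\left(158 + 2 \cdot 324\right) - \frac{1540}{821}\right) - 28 = \left(\left(158 + 648\right) - \frac{1540}{821}\right) - 28 = \left(806 - \frac{1540}{821}\right) - 28 = \frac{660186}{821} - 28 = \frac{637198}{821}$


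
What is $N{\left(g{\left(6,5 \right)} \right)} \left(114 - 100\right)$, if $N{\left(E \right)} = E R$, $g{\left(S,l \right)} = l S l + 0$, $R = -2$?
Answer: $-4200$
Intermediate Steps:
$g{\left(S,l \right)} = S l^{2}$ ($g{\left(S,l \right)} = S l l + 0 = S l^{2} + 0 = S l^{2}$)
$N{\left(E \right)} = - 2 E$ ($N{\left(E \right)} = E \left(-2\right) = - 2 E$)
$N{\left(g{\left(6,5 \right)} \right)} \left(114 - 100\right) = - 2 \cdot 6 \cdot 5^{2} \left(114 - 100\right) = - 2 \cdot 6 \cdot 25 \cdot 14 = \left(-2\right) 150 \cdot 14 = \left(-300\right) 14 = -4200$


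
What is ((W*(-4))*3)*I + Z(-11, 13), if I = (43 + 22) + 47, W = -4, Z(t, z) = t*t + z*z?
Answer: 5666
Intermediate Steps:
Z(t, z) = t**2 + z**2
I = 112 (I = 65 + 47 = 112)
((W*(-4))*3)*I + Z(-11, 13) = (-4*(-4)*3)*112 + ((-11)**2 + 13**2) = (16*3)*112 + (121 + 169) = 48*112 + 290 = 5376 + 290 = 5666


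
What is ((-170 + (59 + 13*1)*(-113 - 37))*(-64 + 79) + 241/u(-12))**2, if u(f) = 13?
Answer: 4574931710281/169 ≈ 2.7071e+10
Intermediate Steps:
((-170 + (59 + 13*1)*(-113 - 37))*(-64 + 79) + 241/u(-12))**2 = ((-170 + (59 + 13*1)*(-113 - 37))*(-64 + 79) + 241/13)**2 = ((-170 + (59 + 13)*(-150))*15 + 241*(1/13))**2 = ((-170 + 72*(-150))*15 + 241/13)**2 = ((-170 - 10800)*15 + 241/13)**2 = (-10970*15 + 241/13)**2 = (-164550 + 241/13)**2 = (-2138909/13)**2 = 4574931710281/169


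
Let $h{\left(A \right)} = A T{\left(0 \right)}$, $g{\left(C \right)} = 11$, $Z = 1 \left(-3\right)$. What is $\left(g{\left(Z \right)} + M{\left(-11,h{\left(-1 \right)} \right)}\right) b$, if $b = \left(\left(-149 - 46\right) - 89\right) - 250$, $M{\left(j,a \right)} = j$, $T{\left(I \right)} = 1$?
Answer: $0$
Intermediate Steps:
$Z = -3$
$h{\left(A \right)} = A$ ($h{\left(A \right)} = A 1 = A$)
$b = -534$ ($b = \left(-195 - 89\right) - 250 = -284 - 250 = -534$)
$\left(g{\left(Z \right)} + M{\left(-11,h{\left(-1 \right)} \right)}\right) b = \left(11 - 11\right) \left(-534\right) = 0 \left(-534\right) = 0$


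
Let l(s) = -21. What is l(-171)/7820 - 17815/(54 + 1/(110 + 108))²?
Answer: -6623635943309/1083879596780 ≈ -6.1110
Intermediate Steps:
l(-171)/7820 - 17815/(54 + 1/(110 + 108))² = -21/7820 - 17815/(54 + 1/(110 + 108))² = -21*1/7820 - 17815/(54 + 1/218)² = -21/7820 - 17815/(54 + 1/218)² = -21/7820 - 17815/((11773/218)²) = -21/7820 - 17815/138603529/47524 = -21/7820 - 17815*47524/138603529 = -21/7820 - 846640060/138603529 = -6623635943309/1083879596780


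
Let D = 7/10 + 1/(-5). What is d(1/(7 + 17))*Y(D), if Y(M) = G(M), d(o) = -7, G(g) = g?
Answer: -7/2 ≈ -3.5000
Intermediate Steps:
D = 1/2 (D = 7*(1/10) + 1*(-1/5) = 7/10 - 1/5 = 1/2 ≈ 0.50000)
Y(M) = M
d(1/(7 + 17))*Y(D) = -7*1/2 = -7/2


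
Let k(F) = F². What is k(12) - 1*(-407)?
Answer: 551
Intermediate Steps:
k(12) - 1*(-407) = 12² - 1*(-407) = 144 + 407 = 551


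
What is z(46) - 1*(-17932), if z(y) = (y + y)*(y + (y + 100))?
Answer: 35596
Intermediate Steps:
z(y) = 2*y*(100 + 2*y) (z(y) = (2*y)*(y + (100 + y)) = (2*y)*(100 + 2*y) = 2*y*(100 + 2*y))
z(46) - 1*(-17932) = 4*46*(50 + 46) - 1*(-17932) = 4*46*96 + 17932 = 17664 + 17932 = 35596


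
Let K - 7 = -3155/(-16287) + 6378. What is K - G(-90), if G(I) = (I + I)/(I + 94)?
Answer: 104728565/16287 ≈ 6430.2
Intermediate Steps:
G(I) = 2*I/(94 + I) (G(I) = (2*I)/(94 + I) = 2*I/(94 + I))
K = 103995650/16287 (K = 7 + (-3155/(-16287) + 6378) = 7 + (-3155*(-1/16287) + 6378) = 7 + (3155/16287 + 6378) = 7 + 103881641/16287 = 103995650/16287 ≈ 6385.2)
K - G(-90) = 103995650/16287 - 2*(-90)/(94 - 90) = 103995650/16287 - 2*(-90)/4 = 103995650/16287 - 1*(-45) = 103995650/16287 + 45 = 104728565/16287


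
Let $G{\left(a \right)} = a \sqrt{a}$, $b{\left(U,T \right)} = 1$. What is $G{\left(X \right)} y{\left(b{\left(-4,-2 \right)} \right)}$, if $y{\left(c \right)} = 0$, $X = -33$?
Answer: $0$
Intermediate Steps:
$G{\left(a \right)} = a^{\frac{3}{2}}$
$G{\left(X \right)} y{\left(b{\left(-4,-2 \right)} \right)} = \left(-33\right)^{\frac{3}{2}} \cdot 0 = - 33 i \sqrt{33} \cdot 0 = 0$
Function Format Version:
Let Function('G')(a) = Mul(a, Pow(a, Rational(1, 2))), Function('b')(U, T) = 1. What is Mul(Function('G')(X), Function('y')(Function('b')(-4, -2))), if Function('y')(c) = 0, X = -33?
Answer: 0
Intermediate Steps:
Function('G')(a) = Pow(a, Rational(3, 2))
Mul(Function('G')(X), Function('y')(Function('b')(-4, -2))) = Mul(Pow(-33, Rational(3, 2)), 0) = Mul(Mul(-33, I, Pow(33, Rational(1, 2))), 0) = 0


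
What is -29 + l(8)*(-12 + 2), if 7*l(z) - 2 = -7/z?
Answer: -857/28 ≈ -30.607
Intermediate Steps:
l(z) = 2/7 - 1/z (l(z) = 2/7 + (-7/z)/7 = 2/7 - 1/z)
-29 + l(8)*(-12 + 2) = -29 + (2/7 - 1/8)*(-12 + 2) = -29 + (2/7 - 1*1/8)*(-10) = -29 + (2/7 - 1/8)*(-10) = -29 + (9/56)*(-10) = -29 - 45/28 = -857/28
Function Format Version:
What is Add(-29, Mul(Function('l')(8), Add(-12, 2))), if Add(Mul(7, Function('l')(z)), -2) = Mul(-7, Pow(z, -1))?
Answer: Rational(-857, 28) ≈ -30.607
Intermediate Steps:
Function('l')(z) = Add(Rational(2, 7), Mul(-1, Pow(z, -1))) (Function('l')(z) = Add(Rational(2, 7), Mul(Rational(1, 7), Mul(-7, Pow(z, -1)))) = Add(Rational(2, 7), Mul(-1, Pow(z, -1))))
Add(-29, Mul(Function('l')(8), Add(-12, 2))) = Add(-29, Mul(Add(Rational(2, 7), Mul(-1, Pow(8, -1))), Add(-12, 2))) = Add(-29, Mul(Add(Rational(2, 7), Mul(-1, Rational(1, 8))), -10)) = Add(-29, Mul(Add(Rational(2, 7), Rational(-1, 8)), -10)) = Add(-29, Mul(Rational(9, 56), -10)) = Add(-29, Rational(-45, 28)) = Rational(-857, 28)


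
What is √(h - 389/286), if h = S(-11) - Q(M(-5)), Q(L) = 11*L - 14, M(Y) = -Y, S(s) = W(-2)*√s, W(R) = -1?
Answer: √(-3464890 - 81796*I*√11)/286 ≈ 0.2546 - 6.5134*I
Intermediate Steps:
S(s) = -√s
Q(L) = -14 + 11*L
h = -41 - I*√11 (h = -√(-11) - (-14 + 11*(-1*(-5))) = -I*√11 - (-14 + 11*5) = -I*√11 - (-14 + 55) = -I*√11 - 1*41 = -I*√11 - 41 = -41 - I*√11 ≈ -41.0 - 3.3166*I)
√(h - 389/286) = √((-41 - I*√11) - 389/286) = √(-12115/286 - I*√11)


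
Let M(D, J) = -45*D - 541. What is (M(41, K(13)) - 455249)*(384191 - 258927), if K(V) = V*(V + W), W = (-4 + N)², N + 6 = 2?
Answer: -57325190640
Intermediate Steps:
N = -4 (N = -6 + 2 = -4)
W = 64 (W = (-4 - 4)² = (-8)² = 64)
K(V) = V*(64 + V) (K(V) = V*(V + 64) = V*(64 + V))
M(D, J) = -541 - 45*D
(M(41, K(13)) - 455249)*(384191 - 258927) = ((-541 - 45*41) - 455249)*(384191 - 258927) = ((-541 - 1845) - 455249)*125264 = (-2386 - 455249)*125264 = -457635*125264 = -57325190640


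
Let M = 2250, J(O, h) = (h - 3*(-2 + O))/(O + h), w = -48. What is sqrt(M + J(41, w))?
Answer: sqrt(111405)/7 ≈ 47.682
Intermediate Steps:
J(O, h) = (6 + h - 3*O)/(O + h) (J(O, h) = (h + (6 - 3*O))/(O + h) = (6 + h - 3*O)/(O + h))
sqrt(M + J(41, w)) = sqrt(2250 + (6 - 48 - 3*41)/(41 - 48)) = sqrt(2250 + (6 - 48 - 123)/(-7)) = sqrt(2250 - 1/7*(-165)) = sqrt(2250 + 165/7) = sqrt(15915/7) = sqrt(111405)/7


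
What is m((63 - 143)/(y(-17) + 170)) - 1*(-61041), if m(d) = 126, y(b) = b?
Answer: 61167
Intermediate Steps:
m((63 - 143)/(y(-17) + 170)) - 1*(-61041) = 126 - 1*(-61041) = 126 + 61041 = 61167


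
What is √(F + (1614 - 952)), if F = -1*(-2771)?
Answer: √3433 ≈ 58.592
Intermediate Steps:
F = 2771
√(F + (1614 - 952)) = √(2771 + (1614 - 952)) = √(2771 + 662) = √3433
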